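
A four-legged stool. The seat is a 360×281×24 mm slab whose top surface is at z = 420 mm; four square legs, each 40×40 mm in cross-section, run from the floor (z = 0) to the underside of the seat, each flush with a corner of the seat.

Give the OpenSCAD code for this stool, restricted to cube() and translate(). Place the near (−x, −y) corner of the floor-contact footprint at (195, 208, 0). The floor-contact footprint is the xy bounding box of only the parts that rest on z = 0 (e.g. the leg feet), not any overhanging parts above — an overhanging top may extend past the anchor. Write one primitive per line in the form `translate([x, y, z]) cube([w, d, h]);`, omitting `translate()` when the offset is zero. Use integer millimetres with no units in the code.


translate([195, 208, 396]) cube([360, 281, 24]);
translate([195, 208, 0]) cube([40, 40, 396]);
translate([515, 208, 0]) cube([40, 40, 396]);
translate([195, 449, 0]) cube([40, 40, 396]);
translate([515, 449, 0]) cube([40, 40, 396]);


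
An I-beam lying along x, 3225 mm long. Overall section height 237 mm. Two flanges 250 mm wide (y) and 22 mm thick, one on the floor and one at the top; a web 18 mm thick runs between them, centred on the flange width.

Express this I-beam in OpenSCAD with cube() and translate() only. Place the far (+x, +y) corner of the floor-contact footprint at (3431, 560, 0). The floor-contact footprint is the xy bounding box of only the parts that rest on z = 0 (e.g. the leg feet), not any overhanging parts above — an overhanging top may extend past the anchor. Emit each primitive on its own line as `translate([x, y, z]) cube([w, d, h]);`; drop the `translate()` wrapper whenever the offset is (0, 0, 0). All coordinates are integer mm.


translate([206, 310, 0]) cube([3225, 250, 22]);
translate([206, 426, 22]) cube([3225, 18, 193]);
translate([206, 310, 215]) cube([3225, 250, 22]);


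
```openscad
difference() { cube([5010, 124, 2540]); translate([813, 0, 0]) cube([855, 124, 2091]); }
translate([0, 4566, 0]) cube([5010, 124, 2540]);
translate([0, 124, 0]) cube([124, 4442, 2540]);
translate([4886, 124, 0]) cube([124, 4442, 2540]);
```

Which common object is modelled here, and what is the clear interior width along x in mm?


A single room. The interior width is 4762 mm.

Four walls enclosing a rectangle with a door in the front wall — a room. Outside width 5010 minus two 124 mm walls gives 4762 mm.


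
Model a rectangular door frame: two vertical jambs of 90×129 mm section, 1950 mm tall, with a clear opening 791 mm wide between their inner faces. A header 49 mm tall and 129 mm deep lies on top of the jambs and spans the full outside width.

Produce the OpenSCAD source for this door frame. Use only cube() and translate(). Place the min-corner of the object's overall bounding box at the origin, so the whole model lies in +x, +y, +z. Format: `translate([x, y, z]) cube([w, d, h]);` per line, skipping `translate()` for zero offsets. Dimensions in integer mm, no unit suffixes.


cube([90, 129, 1950]);
translate([881, 0, 0]) cube([90, 129, 1950]);
translate([0, 0, 1950]) cube([971, 129, 49]);


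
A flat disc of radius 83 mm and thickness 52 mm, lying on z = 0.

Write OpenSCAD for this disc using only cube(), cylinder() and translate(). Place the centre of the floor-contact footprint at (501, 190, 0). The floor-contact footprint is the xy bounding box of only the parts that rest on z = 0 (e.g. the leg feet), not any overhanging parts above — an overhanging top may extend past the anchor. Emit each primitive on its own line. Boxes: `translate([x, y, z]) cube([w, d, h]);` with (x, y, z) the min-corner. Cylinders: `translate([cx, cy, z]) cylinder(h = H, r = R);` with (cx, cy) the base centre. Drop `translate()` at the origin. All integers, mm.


translate([501, 190, 0]) cylinder(h = 52, r = 83);


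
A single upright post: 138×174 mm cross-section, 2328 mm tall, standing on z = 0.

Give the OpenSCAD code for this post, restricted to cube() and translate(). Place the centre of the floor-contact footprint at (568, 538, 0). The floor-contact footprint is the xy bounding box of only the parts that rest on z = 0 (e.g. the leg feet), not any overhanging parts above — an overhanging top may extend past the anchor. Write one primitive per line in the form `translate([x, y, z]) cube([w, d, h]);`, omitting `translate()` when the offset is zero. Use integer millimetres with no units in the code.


translate([499, 451, 0]) cube([138, 174, 2328]);


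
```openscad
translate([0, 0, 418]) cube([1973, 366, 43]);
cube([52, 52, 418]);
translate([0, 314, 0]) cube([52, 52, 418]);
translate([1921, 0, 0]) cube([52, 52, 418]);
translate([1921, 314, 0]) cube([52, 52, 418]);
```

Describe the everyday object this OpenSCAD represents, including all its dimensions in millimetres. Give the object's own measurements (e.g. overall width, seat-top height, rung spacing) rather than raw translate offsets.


A bench: a 1973×366 mm seat slab, 43 mm thick, top at z = 461 mm, on four 52×52 mm square legs flush with the seat corners and standing on z = 0.


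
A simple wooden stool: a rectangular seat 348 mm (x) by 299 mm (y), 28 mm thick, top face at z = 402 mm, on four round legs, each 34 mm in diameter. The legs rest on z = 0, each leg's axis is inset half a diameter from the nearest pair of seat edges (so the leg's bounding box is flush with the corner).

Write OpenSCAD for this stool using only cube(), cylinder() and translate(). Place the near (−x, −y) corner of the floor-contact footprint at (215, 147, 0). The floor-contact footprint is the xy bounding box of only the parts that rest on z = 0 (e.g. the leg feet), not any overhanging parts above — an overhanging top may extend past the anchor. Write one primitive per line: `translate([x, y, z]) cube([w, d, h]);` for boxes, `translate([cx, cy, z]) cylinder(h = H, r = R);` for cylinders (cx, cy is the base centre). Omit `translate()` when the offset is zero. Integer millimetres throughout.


// leg_h = 402 - 28 = 374
translate([215, 147, 374]) cube([348, 299, 28]);
translate([232, 164, 0]) cylinder(h = 374, r = 17);
translate([546, 164, 0]) cylinder(h = 374, r = 17);
translate([232, 429, 0]) cylinder(h = 374, r = 17);
translate([546, 429, 0]) cylinder(h = 374, r = 17);


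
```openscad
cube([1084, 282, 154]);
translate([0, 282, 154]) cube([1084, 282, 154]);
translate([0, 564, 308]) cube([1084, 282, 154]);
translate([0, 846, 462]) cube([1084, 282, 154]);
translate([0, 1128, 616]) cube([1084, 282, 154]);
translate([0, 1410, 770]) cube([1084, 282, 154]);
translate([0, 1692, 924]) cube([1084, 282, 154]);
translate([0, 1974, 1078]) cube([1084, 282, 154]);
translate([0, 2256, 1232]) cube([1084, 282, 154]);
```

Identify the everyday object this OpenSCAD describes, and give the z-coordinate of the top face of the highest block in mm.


A staircase. The total rise is 1386 mm.

9 identical blocks, each offset up and back from the previous — a staircase. Each step is 154 mm tall and there are 9 of them, so the total rise is 9 × 154 = 1386 mm.


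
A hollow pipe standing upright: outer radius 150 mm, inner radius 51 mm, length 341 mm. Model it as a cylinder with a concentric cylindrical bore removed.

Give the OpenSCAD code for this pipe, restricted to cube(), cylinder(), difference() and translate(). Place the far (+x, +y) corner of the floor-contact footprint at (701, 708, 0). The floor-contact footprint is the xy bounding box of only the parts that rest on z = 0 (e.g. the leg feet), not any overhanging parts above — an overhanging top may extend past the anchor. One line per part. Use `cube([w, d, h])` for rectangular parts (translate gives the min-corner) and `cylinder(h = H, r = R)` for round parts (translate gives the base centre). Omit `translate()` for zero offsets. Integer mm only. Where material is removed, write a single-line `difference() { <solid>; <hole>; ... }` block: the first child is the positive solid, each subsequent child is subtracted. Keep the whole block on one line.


difference() { translate([551, 558, 0]) cylinder(h = 341, r = 150); translate([551, 558, 0]) cylinder(h = 341, r = 51); }


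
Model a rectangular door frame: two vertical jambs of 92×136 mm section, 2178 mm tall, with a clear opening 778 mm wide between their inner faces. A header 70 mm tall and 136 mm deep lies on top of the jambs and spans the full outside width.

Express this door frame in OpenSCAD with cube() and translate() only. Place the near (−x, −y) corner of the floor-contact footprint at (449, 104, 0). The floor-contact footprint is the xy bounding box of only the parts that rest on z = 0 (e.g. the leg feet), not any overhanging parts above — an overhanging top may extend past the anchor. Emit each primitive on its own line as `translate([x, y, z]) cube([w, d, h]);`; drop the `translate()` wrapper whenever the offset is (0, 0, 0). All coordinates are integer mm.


translate([449, 104, 0]) cube([92, 136, 2178]);
translate([1319, 104, 0]) cube([92, 136, 2178]);
translate([449, 104, 2178]) cube([962, 136, 70]);


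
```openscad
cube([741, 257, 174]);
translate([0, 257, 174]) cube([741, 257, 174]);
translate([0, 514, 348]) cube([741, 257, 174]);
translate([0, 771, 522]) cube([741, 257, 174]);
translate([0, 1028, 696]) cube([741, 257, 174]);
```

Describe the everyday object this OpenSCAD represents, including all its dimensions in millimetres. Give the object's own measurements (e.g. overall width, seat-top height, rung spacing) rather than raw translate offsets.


A straight staircase of 5 solid steps. Each step is 741 mm wide (x), 257 mm deep (y, the going) and 174 mm tall (the rise). The first step rests on the floor; each subsequent step sits one going further in +y and one rise higher in +z, directly behind and above the previous step with no overlap.


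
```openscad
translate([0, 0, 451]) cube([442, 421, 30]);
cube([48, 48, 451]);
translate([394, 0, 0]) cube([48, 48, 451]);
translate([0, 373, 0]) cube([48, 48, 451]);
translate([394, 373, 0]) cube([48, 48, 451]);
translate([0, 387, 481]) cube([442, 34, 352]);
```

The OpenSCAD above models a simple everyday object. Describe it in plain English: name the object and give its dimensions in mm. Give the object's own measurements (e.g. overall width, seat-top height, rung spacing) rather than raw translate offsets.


A chair. The seat is a 442×421×30 mm slab with its top at z = 481 mm, on four 48×48 mm corner legs (flush with the seat edges, standing on z = 0). A flat backrest 34 mm thick, 352 mm tall, spans the full seat width and rises from the seat top along its +y edge, rear face flush with the rear of the seat.


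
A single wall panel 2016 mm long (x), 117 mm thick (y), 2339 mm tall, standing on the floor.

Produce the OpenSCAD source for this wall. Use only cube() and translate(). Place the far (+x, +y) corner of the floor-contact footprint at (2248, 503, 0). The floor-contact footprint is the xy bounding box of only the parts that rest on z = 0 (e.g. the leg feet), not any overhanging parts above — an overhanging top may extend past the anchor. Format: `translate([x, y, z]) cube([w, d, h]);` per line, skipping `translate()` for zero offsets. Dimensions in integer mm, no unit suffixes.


translate([232, 386, 0]) cube([2016, 117, 2339]);


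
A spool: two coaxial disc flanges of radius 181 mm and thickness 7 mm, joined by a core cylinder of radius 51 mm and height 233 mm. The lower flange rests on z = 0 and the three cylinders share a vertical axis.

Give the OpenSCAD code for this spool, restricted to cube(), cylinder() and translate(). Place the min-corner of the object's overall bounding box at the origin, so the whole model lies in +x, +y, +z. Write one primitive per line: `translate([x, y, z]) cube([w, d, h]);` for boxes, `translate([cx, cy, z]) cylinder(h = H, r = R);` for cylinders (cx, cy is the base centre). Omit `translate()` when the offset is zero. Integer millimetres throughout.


translate([181, 181, 0]) cylinder(h = 7, r = 181);
translate([181, 181, 7]) cylinder(h = 233, r = 51);
translate([181, 181, 240]) cylinder(h = 7, r = 181);


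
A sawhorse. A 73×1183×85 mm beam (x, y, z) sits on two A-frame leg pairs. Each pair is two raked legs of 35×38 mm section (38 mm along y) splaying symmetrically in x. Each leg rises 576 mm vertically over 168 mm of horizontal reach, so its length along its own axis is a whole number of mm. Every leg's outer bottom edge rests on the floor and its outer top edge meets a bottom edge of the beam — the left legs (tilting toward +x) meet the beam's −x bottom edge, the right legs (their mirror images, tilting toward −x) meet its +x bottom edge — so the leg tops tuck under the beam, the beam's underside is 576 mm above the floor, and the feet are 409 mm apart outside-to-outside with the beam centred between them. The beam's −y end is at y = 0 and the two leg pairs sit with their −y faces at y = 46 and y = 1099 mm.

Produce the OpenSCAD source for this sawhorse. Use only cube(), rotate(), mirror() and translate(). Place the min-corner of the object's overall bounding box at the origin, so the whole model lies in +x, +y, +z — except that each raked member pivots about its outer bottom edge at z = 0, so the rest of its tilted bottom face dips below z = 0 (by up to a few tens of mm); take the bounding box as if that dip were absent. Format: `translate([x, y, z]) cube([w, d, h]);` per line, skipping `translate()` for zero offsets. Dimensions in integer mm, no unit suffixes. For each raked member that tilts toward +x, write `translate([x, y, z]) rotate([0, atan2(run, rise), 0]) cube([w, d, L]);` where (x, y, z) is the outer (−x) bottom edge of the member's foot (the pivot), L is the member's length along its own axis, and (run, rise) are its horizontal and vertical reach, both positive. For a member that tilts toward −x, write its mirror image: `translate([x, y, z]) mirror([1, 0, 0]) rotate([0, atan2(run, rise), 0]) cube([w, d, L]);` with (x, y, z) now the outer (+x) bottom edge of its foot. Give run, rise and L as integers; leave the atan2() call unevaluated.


translate([168, 0, 576]) cube([73, 1183, 85]);
translate([0, 46, 0]) rotate([0, atan2(168, 576), 0]) cube([35, 38, 600]);
translate([409, 46, 0]) mirror([1, 0, 0]) rotate([0, atan2(168, 576), 0]) cube([35, 38, 600]);
translate([0, 1099, 0]) rotate([0, atan2(168, 576), 0]) cube([35, 38, 600]);
translate([409, 1099, 0]) mirror([1, 0, 0]) rotate([0, atan2(168, 576), 0]) cube([35, 38, 600]);


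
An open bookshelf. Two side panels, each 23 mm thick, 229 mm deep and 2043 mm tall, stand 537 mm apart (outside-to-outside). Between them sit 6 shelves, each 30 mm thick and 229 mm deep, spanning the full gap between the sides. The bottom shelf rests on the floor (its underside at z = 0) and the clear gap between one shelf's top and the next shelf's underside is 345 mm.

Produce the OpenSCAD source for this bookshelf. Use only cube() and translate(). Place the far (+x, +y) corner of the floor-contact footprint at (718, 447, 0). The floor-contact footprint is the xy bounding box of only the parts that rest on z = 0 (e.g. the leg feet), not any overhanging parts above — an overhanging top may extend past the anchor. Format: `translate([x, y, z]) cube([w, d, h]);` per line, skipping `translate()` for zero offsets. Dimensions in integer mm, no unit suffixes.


translate([181, 218, 0]) cube([23, 229, 2043]);
translate([695, 218, 0]) cube([23, 229, 2043]);
translate([204, 218, 0]) cube([491, 229, 30]);
translate([204, 218, 375]) cube([491, 229, 30]);
translate([204, 218, 750]) cube([491, 229, 30]);
translate([204, 218, 1125]) cube([491, 229, 30]);
translate([204, 218, 1500]) cube([491, 229, 30]);
translate([204, 218, 1875]) cube([491, 229, 30]);


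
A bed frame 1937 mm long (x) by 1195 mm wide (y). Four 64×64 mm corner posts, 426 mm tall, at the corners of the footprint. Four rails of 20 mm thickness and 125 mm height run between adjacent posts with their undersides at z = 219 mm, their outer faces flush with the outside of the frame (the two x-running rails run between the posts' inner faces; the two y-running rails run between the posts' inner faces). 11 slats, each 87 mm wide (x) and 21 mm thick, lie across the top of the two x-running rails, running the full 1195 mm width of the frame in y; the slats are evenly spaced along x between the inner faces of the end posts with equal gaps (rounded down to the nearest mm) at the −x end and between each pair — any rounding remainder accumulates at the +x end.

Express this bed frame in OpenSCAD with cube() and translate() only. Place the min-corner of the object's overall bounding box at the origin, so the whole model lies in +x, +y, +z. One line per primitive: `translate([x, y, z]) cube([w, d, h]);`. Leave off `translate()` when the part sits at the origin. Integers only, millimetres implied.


// slat z = rail_z + rail_h = 219 + 125 = 344
// slat gap = ⌊(1809 − 11·87) / 12⌋ = 71
cube([64, 64, 426]);
translate([0, 1131, 0]) cube([64, 64, 426]);
translate([1873, 0, 0]) cube([64, 64, 426]);
translate([1873, 1131, 0]) cube([64, 64, 426]);
translate([64, 0, 219]) cube([1809, 20, 125]);
translate([64, 1175, 219]) cube([1809, 20, 125]);
translate([0, 64, 219]) cube([20, 1067, 125]);
translate([1917, 64, 219]) cube([20, 1067, 125]);
translate([135, 0, 344]) cube([87, 1195, 21]);
translate([293, 0, 344]) cube([87, 1195, 21]);
translate([451, 0, 344]) cube([87, 1195, 21]);
translate([609, 0, 344]) cube([87, 1195, 21]);
translate([767, 0, 344]) cube([87, 1195, 21]);
translate([925, 0, 344]) cube([87, 1195, 21]);
translate([1083, 0, 344]) cube([87, 1195, 21]);
translate([1241, 0, 344]) cube([87, 1195, 21]);
translate([1399, 0, 344]) cube([87, 1195, 21]);
translate([1557, 0, 344]) cube([87, 1195, 21]);
translate([1715, 0, 344]) cube([87, 1195, 21]);


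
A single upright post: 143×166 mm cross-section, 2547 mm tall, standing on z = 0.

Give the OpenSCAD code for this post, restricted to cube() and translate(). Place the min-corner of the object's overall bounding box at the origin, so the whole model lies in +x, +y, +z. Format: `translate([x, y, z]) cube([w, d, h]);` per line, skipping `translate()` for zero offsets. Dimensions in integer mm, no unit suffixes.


cube([143, 166, 2547]);


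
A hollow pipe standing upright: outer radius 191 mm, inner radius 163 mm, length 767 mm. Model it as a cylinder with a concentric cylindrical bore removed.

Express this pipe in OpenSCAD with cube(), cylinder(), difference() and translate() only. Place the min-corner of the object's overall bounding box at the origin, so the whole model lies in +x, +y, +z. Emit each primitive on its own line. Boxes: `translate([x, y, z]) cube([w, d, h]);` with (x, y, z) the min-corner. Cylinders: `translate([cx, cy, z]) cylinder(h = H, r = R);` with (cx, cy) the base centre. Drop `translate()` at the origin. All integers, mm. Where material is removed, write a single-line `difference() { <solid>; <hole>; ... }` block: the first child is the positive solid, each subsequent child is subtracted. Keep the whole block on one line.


difference() { translate([191, 191, 0]) cylinder(h = 767, r = 191); translate([191, 191, 0]) cylinder(h = 767, r = 163); }


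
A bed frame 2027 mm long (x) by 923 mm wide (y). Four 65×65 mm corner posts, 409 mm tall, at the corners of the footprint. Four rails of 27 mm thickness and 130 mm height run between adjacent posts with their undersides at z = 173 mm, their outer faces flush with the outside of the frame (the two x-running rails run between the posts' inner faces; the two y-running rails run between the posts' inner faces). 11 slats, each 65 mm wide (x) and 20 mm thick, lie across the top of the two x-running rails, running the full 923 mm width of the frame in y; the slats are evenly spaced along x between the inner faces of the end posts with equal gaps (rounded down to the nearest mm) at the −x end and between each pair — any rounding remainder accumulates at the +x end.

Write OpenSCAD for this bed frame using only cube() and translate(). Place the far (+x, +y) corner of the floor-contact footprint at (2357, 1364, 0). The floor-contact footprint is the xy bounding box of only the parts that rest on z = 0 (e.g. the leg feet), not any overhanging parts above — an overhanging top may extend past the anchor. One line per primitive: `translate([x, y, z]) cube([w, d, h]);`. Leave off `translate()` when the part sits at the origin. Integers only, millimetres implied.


translate([330, 441, 0]) cube([65, 65, 409]);
translate([330, 1299, 0]) cube([65, 65, 409]);
translate([2292, 441, 0]) cube([65, 65, 409]);
translate([2292, 1299, 0]) cube([65, 65, 409]);
translate([395, 441, 173]) cube([1897, 27, 130]);
translate([395, 1337, 173]) cube([1897, 27, 130]);
translate([330, 506, 173]) cube([27, 793, 130]);
translate([2330, 506, 173]) cube([27, 793, 130]);
translate([493, 441, 303]) cube([65, 923, 20]);
translate([656, 441, 303]) cube([65, 923, 20]);
translate([819, 441, 303]) cube([65, 923, 20]);
translate([982, 441, 303]) cube([65, 923, 20]);
translate([1145, 441, 303]) cube([65, 923, 20]);
translate([1308, 441, 303]) cube([65, 923, 20]);
translate([1471, 441, 303]) cube([65, 923, 20]);
translate([1634, 441, 303]) cube([65, 923, 20]);
translate([1797, 441, 303]) cube([65, 923, 20]);
translate([1960, 441, 303]) cube([65, 923, 20]);
translate([2123, 441, 303]) cube([65, 923, 20]);


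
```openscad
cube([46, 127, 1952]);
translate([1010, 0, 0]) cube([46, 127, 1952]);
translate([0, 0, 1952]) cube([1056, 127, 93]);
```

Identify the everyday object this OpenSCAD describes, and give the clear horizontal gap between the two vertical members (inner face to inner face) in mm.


A door frame. The clear opening width is 964 mm.

Two 1952 mm tall posts with a header on top — a door frame. The left jamb is 46 mm wide at x = 0; the right jamb starts at x = 1010. The clear opening is 1010 − 46 = 964 mm.


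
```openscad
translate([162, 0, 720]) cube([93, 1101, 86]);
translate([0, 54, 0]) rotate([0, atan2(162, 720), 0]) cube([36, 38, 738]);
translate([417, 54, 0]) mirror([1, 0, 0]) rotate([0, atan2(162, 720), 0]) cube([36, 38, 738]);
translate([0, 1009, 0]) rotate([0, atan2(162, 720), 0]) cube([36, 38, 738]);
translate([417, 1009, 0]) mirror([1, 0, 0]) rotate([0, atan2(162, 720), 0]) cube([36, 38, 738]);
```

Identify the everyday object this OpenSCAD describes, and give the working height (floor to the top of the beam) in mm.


A sawhorse. The overall height is 806 mm.

A beam across two mirrored pairs of raked legs — a sawhorse. The beam's underside is at z = 720 (matching the legs' vertical rise in atan2(162, 720)) and the beam is 86 mm tall, so its top is at 720 + 86 = 806 mm. The raked legs top out at the beam's underside, so that is the highest point.


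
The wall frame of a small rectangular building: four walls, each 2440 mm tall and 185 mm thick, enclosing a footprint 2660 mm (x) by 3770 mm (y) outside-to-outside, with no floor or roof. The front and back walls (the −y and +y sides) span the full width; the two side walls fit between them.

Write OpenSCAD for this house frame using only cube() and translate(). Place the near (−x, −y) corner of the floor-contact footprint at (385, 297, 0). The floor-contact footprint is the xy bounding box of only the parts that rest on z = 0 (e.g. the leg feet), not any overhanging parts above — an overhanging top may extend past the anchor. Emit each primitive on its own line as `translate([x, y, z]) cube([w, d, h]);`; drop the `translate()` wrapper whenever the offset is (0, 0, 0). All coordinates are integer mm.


translate([385, 297, 0]) cube([2660, 185, 2440]);
translate([385, 3882, 0]) cube([2660, 185, 2440]);
translate([385, 482, 0]) cube([185, 3400, 2440]);
translate([2860, 482, 0]) cube([185, 3400, 2440]);


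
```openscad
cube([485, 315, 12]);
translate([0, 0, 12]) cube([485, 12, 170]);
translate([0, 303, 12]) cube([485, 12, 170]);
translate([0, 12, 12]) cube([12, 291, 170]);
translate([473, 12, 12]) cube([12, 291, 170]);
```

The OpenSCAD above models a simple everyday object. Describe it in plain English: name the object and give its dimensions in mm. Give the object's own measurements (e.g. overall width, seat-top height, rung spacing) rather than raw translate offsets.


An open-topped rectangular box: outside dimensions 485×315×182 mm, with a uniform wall and base thickness of 12 mm. The base is a full 485×315 slab on the floor; four walls sit on top of the base. The front and back walls (the −y and +y sides) span the full width; the two side walls fit between them.


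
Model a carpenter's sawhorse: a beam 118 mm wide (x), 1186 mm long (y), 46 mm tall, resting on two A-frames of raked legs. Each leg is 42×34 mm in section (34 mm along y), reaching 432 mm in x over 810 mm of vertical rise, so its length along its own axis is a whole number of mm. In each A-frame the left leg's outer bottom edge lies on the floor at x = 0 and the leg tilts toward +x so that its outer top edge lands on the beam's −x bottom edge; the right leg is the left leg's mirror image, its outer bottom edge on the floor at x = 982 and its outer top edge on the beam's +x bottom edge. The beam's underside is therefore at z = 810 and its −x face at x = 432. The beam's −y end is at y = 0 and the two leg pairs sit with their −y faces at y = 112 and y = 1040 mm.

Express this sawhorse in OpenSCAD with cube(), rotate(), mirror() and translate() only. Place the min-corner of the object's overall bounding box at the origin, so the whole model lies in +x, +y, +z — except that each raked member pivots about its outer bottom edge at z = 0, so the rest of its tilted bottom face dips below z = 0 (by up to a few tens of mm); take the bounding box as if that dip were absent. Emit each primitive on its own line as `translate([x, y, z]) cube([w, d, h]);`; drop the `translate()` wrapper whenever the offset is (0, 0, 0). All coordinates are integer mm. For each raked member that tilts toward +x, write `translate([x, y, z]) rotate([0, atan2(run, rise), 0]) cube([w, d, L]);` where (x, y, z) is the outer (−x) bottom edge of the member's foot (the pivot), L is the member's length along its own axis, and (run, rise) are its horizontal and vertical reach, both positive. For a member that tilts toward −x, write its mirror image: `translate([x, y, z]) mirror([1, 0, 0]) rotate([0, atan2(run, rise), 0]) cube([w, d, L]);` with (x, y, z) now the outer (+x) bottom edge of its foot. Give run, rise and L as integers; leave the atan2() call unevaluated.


// leg length = √(432² + 810²) = 918
// right-leg outer foot x = 2·432 + 118 = 982
// beam min-corner = (432, 0, 810)
translate([432, 0, 810]) cube([118, 1186, 46]);
translate([0, 112, 0]) rotate([0, atan2(432, 810), 0]) cube([42, 34, 918]);
translate([982, 112, 0]) mirror([1, 0, 0]) rotate([0, atan2(432, 810), 0]) cube([42, 34, 918]);
translate([0, 1040, 0]) rotate([0, atan2(432, 810), 0]) cube([42, 34, 918]);
translate([982, 1040, 0]) mirror([1, 0, 0]) rotate([0, atan2(432, 810), 0]) cube([42, 34, 918]);


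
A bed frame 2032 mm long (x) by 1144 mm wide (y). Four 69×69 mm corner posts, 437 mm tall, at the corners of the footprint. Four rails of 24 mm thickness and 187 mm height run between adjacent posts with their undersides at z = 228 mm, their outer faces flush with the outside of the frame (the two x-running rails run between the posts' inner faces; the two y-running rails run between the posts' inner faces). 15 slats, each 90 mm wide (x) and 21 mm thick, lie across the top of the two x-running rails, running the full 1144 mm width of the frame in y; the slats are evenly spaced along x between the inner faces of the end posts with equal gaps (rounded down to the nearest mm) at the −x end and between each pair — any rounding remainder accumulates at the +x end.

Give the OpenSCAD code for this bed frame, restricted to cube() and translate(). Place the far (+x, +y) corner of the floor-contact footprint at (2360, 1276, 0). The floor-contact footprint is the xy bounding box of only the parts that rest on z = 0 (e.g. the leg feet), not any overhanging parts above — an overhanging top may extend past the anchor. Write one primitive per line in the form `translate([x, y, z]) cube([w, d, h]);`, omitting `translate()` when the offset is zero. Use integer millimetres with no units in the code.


// slat z = rail_z + rail_h = 228 + 187 = 415
// slat gap = ⌊(1894 − 15·90) / 16⌋ = 34
translate([328, 132, 0]) cube([69, 69, 437]);
translate([328, 1207, 0]) cube([69, 69, 437]);
translate([2291, 132, 0]) cube([69, 69, 437]);
translate([2291, 1207, 0]) cube([69, 69, 437]);
translate([397, 132, 228]) cube([1894, 24, 187]);
translate([397, 1252, 228]) cube([1894, 24, 187]);
translate([328, 201, 228]) cube([24, 1006, 187]);
translate([2336, 201, 228]) cube([24, 1006, 187]);
translate([431, 132, 415]) cube([90, 1144, 21]);
translate([555, 132, 415]) cube([90, 1144, 21]);
translate([679, 132, 415]) cube([90, 1144, 21]);
translate([803, 132, 415]) cube([90, 1144, 21]);
translate([927, 132, 415]) cube([90, 1144, 21]);
translate([1051, 132, 415]) cube([90, 1144, 21]);
translate([1175, 132, 415]) cube([90, 1144, 21]);
translate([1299, 132, 415]) cube([90, 1144, 21]);
translate([1423, 132, 415]) cube([90, 1144, 21]);
translate([1547, 132, 415]) cube([90, 1144, 21]);
translate([1671, 132, 415]) cube([90, 1144, 21]);
translate([1795, 132, 415]) cube([90, 1144, 21]);
translate([1919, 132, 415]) cube([90, 1144, 21]);
translate([2043, 132, 415]) cube([90, 1144, 21]);
translate([2167, 132, 415]) cube([90, 1144, 21]);


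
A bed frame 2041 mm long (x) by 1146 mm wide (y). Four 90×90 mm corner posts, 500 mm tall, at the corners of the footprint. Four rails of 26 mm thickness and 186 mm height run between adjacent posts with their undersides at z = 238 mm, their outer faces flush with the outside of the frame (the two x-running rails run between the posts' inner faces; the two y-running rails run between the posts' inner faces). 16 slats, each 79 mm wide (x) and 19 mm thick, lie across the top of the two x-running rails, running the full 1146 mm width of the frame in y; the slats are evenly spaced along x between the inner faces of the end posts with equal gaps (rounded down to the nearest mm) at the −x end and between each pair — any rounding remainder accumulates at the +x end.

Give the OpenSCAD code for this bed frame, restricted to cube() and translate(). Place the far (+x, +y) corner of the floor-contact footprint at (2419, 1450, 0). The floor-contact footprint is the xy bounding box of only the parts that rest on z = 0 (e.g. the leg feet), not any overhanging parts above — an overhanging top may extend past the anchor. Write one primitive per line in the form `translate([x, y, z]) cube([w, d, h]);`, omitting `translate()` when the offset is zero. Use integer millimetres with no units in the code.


translate([378, 304, 0]) cube([90, 90, 500]);
translate([378, 1360, 0]) cube([90, 90, 500]);
translate([2329, 304, 0]) cube([90, 90, 500]);
translate([2329, 1360, 0]) cube([90, 90, 500]);
translate([468, 304, 238]) cube([1861, 26, 186]);
translate([468, 1424, 238]) cube([1861, 26, 186]);
translate([378, 394, 238]) cube([26, 966, 186]);
translate([2393, 394, 238]) cube([26, 966, 186]);
translate([503, 304, 424]) cube([79, 1146, 19]);
translate([617, 304, 424]) cube([79, 1146, 19]);
translate([731, 304, 424]) cube([79, 1146, 19]);
translate([845, 304, 424]) cube([79, 1146, 19]);
translate([959, 304, 424]) cube([79, 1146, 19]);
translate([1073, 304, 424]) cube([79, 1146, 19]);
translate([1187, 304, 424]) cube([79, 1146, 19]);
translate([1301, 304, 424]) cube([79, 1146, 19]);
translate([1415, 304, 424]) cube([79, 1146, 19]);
translate([1529, 304, 424]) cube([79, 1146, 19]);
translate([1643, 304, 424]) cube([79, 1146, 19]);
translate([1757, 304, 424]) cube([79, 1146, 19]);
translate([1871, 304, 424]) cube([79, 1146, 19]);
translate([1985, 304, 424]) cube([79, 1146, 19]);
translate([2099, 304, 424]) cube([79, 1146, 19]);
translate([2213, 304, 424]) cube([79, 1146, 19]);


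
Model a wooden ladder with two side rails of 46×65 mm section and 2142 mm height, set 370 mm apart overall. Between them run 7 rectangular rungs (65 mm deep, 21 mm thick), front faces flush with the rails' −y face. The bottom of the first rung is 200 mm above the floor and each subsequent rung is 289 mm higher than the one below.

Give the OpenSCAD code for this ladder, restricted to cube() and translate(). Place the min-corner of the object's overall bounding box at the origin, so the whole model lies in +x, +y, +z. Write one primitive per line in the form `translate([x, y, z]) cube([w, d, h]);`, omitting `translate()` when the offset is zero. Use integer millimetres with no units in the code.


// rung span = 370 - 2*46 = 278
// rung[k] z = 200 + k*289
cube([46, 65, 2142]);
translate([324, 0, 0]) cube([46, 65, 2142]);
translate([46, 0, 200]) cube([278, 65, 21]);
translate([46, 0, 489]) cube([278, 65, 21]);
translate([46, 0, 778]) cube([278, 65, 21]);
translate([46, 0, 1067]) cube([278, 65, 21]);
translate([46, 0, 1356]) cube([278, 65, 21]);
translate([46, 0, 1645]) cube([278, 65, 21]);
translate([46, 0, 1934]) cube([278, 65, 21]);


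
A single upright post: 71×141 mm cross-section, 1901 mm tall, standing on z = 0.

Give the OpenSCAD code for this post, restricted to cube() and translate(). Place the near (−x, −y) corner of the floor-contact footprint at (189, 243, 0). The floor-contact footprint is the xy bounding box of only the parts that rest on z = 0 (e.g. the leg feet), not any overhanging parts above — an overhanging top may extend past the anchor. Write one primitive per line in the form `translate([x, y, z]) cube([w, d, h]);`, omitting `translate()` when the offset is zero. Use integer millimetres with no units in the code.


translate([189, 243, 0]) cube([71, 141, 1901]);


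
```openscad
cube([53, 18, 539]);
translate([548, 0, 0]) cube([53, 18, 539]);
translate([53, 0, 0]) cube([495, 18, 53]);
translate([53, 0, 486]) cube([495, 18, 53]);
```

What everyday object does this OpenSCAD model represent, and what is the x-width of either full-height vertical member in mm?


A picture frame. The border width is 53 mm.

Four thin pieces enclosing a rectangular opening — a picture frame. The two full-height stiles are 539 mm tall; the top rail sits at z = 486 and is 53 mm tall, so the border above the opening is 539 − 486 = 53 mm, matching the stile x-width.


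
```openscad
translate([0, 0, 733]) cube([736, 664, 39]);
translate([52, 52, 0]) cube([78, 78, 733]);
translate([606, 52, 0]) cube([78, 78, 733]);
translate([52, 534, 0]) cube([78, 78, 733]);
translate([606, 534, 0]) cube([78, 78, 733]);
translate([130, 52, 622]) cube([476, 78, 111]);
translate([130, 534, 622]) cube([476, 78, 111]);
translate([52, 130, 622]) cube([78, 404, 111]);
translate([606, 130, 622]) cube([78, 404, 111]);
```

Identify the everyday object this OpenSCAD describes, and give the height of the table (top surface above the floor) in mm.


A table. The table height is 772 mm.

A 736×664×39 slab sits at z = 733 on four 78 mm square posts — a table. The top surface is at 733 + 39 = 772 mm.


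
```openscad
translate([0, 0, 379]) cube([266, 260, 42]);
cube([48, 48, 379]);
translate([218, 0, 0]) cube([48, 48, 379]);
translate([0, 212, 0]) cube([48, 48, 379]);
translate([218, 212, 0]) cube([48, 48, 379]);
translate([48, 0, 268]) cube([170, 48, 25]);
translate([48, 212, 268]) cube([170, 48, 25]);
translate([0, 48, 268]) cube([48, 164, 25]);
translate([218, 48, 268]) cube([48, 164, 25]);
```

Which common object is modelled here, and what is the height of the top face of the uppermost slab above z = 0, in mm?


A stool. The seat height is 421 mm.

A 266×260×42 slab at z = 379 on four corner posts — a stool. The seat top is 379 + 42 = 421 mm.


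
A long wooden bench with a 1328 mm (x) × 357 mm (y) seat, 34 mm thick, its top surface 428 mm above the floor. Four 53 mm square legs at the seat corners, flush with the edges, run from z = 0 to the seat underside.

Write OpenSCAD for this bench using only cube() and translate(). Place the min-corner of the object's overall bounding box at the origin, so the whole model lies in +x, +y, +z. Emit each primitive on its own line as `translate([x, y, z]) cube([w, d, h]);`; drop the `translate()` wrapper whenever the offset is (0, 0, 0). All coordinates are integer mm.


// leg_h = 428 − 34 = 394
translate([0, 0, 394]) cube([1328, 357, 34]);
cube([53, 53, 394]);
translate([0, 304, 0]) cube([53, 53, 394]);
translate([1275, 0, 0]) cube([53, 53, 394]);
translate([1275, 304, 0]) cube([53, 53, 394]);


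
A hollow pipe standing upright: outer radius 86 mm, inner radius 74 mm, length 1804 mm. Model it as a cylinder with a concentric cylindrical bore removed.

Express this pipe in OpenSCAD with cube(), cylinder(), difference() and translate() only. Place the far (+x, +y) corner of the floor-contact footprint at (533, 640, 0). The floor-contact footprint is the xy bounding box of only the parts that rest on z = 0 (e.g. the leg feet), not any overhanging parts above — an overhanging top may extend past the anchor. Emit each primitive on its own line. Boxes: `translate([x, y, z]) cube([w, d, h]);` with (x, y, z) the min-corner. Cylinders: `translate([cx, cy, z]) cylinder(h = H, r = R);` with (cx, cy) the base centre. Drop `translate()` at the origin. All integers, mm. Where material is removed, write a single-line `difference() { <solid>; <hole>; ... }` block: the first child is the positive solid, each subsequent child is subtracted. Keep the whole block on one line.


difference() { translate([447, 554, 0]) cylinder(h = 1804, r = 86); translate([447, 554, 0]) cylinder(h = 1804, r = 74); }


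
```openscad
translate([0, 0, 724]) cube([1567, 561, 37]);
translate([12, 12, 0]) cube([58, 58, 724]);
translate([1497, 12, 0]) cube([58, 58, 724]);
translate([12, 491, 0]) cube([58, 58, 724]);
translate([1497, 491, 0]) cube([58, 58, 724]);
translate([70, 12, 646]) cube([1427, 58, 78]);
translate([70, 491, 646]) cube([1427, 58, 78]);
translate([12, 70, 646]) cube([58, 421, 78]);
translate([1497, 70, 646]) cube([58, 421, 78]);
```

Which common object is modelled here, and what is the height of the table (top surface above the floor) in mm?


A table. The table height is 761 mm.

A 1567×561×37 slab sits at z = 724 on four 58 mm square posts — a table. The top surface is at 724 + 37 = 761 mm.


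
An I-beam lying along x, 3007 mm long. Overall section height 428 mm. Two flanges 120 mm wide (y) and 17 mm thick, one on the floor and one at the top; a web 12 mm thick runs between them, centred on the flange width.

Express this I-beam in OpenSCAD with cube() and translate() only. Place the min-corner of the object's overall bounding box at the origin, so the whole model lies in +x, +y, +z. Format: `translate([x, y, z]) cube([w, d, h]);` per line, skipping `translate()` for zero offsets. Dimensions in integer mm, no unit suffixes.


cube([3007, 120, 17]);
translate([0, 54, 17]) cube([3007, 12, 394]);
translate([0, 0, 411]) cube([3007, 120, 17]);


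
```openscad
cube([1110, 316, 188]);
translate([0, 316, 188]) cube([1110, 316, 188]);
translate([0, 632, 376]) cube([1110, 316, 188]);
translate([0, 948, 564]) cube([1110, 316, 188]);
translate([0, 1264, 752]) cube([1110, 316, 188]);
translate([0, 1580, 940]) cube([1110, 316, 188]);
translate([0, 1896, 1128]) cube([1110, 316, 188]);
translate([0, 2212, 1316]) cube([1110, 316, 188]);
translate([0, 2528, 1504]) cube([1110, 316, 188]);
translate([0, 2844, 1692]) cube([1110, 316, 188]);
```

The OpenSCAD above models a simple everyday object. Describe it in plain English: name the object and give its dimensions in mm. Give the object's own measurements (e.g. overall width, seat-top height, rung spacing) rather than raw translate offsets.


A straight staircase of 10 solid steps. Each step is 1110 mm wide (x), 316 mm deep (y, the going) and 188 mm tall (the rise). The first step rests on the floor; each subsequent step sits one going further in +y and one rise higher in +z, directly behind and above the previous step with no overlap.


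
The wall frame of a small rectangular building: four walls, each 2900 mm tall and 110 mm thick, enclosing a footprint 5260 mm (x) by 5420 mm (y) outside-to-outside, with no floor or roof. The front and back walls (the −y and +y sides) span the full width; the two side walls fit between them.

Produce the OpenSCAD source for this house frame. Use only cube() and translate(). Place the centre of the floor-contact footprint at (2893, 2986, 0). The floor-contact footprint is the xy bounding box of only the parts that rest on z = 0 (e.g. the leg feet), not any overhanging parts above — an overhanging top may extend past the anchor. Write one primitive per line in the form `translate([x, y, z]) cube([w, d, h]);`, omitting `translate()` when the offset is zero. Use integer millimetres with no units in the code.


translate([263, 276, 0]) cube([5260, 110, 2900]);
translate([263, 5586, 0]) cube([5260, 110, 2900]);
translate([263, 386, 0]) cube([110, 5200, 2900]);
translate([5413, 386, 0]) cube([110, 5200, 2900]);
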